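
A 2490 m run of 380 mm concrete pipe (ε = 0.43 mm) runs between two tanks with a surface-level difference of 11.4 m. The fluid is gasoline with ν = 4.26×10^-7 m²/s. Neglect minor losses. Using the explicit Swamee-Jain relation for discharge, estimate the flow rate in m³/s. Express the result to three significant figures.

Swamee-Jain (Type II): Q = -0.965·√(gD⁵h_f/L)·ln[ε/(3.7D) + √(3.17ν²L/(gD³h_f))]
√(gD⁵h_f/L) = √(9.81·0.380⁵·11.4/2490) = 0.01886
ε/(3.7D) = 3.06×10^-4; √(3.17ν²L/(gD³h_f)) = 1.53×10^-5
Q = -0.965·0.01886·ln(3.211×10^-4) = 0.1464 m³/s
Check: V = 1.29 m/s, Re = 1.15×10^6, f = 0.02056, h_f = 11.4 m ≈ 11.4 m ✓

Q ≈ 0.146 m³/s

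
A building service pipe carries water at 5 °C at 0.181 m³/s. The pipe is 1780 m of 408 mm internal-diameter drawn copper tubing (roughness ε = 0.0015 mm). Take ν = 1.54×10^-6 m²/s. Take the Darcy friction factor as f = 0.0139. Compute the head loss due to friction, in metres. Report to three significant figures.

V = 4Q/(πD²) = 4·0.181/(π·0.408²) = 1.384 m/s
h_f = f(L/D)V²/(2g) = 0.01390·(1780/0.408)·1.384²/(2·9.81) = 5.924 m

h_f ≈ 5.92 m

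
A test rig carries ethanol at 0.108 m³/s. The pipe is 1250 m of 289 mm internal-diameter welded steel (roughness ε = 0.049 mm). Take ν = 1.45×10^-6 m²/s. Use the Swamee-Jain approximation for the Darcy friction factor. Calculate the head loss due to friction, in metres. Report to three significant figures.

V = 4Q/(πD²) = 4·0.108/(π·0.289²) = 1.646 m/s
Re = VD/ν = 1.646·0.289/1.45×10^-6 = 3.28×10^5 → turbulent
ε/D = 0.049/289 = 1.70×10^-4
Swamee-Jain: f = 0.01589
h_f = f(L/D)V²/(2g) = 0.01589·(1250/0.289)·1.646²/(2·9.81) = 9.497 m

h_f ≈ 9.50 m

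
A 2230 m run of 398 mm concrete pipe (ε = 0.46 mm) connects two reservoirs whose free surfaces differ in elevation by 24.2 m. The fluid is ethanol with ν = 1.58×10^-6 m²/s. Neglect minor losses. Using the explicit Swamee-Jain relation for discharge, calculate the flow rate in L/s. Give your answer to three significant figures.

Swamee-Jain (Type II): Q = -0.965·√(gD⁵h_f/L)·ln[ε/(3.7D) + √(3.17ν²L/(gD³h_f))]
√(gD⁵h_f/L) = √(9.81·0.398⁵·24.2/2230) = 0.03261
ε/(3.7D) = 3.12×10^-4; √(3.17ν²L/(gD³h_f)) = 3.43×10^-5
Q = -0.965·0.03261·ln(3.467×10^-4) = 0.2507 m³/s
Check: V = 2.01 m/s, Re = 5.08×10^5, f = 0.02100, h_f = 24.3 m ≈ 24.2 m ✓

Q ≈ 251 L/s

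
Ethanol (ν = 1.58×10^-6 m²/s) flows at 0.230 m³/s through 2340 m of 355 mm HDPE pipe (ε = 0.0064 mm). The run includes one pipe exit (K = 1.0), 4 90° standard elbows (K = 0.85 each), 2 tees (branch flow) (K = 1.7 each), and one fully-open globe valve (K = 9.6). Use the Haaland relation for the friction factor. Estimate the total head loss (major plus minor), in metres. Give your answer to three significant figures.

H_L ≈ 28.7 m

V = 4Q/(πD²) = 2.324 m/s; V²/2g = 0.2752 m
Re = 5.22×10^5, ε/D = 1.80×10^-5 → f = 0.01318 (Haaland)
Major: h_f = f(L/D)·V²/2g = 0.01318·6592·0.2752 = 23.91 m
Minor: ΣK = 17.4; h_m = ΣK·V²/2g = 4.789 m
Total H_L = 23.91 + 4.789 = 28.70 m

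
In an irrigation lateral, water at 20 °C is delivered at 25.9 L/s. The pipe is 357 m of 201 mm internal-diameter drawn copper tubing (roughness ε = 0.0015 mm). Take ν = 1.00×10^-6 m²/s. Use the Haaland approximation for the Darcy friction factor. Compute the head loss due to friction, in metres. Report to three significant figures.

h_f ≈ 0.974 m

V = 4Q/(πD²) = 4·0.0259/(π·0.201²) = 0.8162 m/s
Re = VD/ν = 0.8162·0.201/1.00×10^-6 = 1.64×10^5 → turbulent
ε/D = 0.0015/201 = 7.46×10^-6
Haaland: f = 0.01615
h_f = f(L/D)V²/(2g) = 0.01615·(357/0.201)·0.8162²/(2·9.81) = 0.9742 m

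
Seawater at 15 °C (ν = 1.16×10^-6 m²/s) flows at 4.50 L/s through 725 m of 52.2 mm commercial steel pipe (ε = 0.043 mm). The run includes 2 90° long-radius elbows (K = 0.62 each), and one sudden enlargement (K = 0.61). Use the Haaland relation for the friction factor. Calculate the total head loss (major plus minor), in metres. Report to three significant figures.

V = 4Q/(πD²) = 2.103 m/s; V²/2g = 0.2254 m
Re = 9.46×10^4, ε/D = 8.24×10^-4 → f = 0.02146 (Haaland)
Major: h_f = f(L/D)·V²/2g = 0.02146·13889·0.2254 = 67.16 m
Minor: ΣK = 1.85; h_m = ΣK·V²/2g = 0.4169 m
Total H_L = 67.16 + 0.4169 = 67.58 m

H_L ≈ 67.6 m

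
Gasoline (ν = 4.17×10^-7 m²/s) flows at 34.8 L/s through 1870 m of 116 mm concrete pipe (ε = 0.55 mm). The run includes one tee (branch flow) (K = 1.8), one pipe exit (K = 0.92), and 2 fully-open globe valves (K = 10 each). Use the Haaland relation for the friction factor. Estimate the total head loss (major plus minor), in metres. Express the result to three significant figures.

H_L ≈ 280 m

V = 4Q/(πD²) = 3.293 m/s; V²/2g = 0.5526 m
Re = 9.16×10^5, ε/D = 0.00474 → f = 0.03004 (Haaland)
Major: h_f = f(L/D)·V²/2g = 0.03004·16121·0.5526 = 267.7 m
Minor: ΣK = 22.7; h_m = ΣK·V²/2g = 12.56 m
Total H_L = 267.7 + 12.56 = 280.2 m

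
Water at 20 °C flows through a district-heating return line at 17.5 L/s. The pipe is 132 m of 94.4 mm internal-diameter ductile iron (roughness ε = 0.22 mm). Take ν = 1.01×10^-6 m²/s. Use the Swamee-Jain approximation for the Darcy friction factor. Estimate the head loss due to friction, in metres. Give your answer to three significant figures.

V = 4Q/(πD²) = 4·0.0175/(π·0.0944²) = 2.500 m/s
Re = VD/ν = 2.500·0.0944/1.01×10^-6 = 2.34×10^5 → turbulent
ε/D = 0.22/94.4 = 0.00233
Swamee-Jain: f = 0.02526
h_f = f(L/D)V²/(2g) = 0.02526·(132/0.0944)·2.500²/(2·9.81) = 11.25 m

h_f ≈ 11.3 m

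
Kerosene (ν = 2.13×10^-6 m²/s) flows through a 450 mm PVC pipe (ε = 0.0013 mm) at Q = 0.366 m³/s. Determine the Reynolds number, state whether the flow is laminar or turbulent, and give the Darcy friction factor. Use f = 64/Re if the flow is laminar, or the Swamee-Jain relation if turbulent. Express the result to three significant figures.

V = 4Q/(πD²) = 2.301 m/s
Re = VD/ν = 2.301·0.450/2.13×10^-6 = 4.86×10^5
Re > 4000 → turbulent; ε/D = 2.89×10^-6
Swamee-Jain: f = 0.01320

Re ≈ 4.86×10^5; turbulent; f ≈ 0.0132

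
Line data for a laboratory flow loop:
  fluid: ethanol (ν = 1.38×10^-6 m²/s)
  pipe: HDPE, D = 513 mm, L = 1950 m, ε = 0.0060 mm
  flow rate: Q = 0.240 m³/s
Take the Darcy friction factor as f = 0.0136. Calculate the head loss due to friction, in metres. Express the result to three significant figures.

V = 4Q/(πD²) = 4·0.240/(π·0.513²) = 1.161 m/s
h_f = f(L/D)V²/(2g) = 0.01360·(1950/0.513)·1.161²/(2·9.81) = 3.552 m

h_f ≈ 3.55 m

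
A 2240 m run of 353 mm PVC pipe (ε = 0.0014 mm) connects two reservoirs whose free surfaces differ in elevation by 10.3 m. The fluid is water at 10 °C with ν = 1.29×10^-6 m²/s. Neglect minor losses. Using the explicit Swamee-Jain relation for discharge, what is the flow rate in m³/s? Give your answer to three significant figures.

Q ≈ 0.149 m³/s

Swamee-Jain (Type II): Q = -0.965·√(gD⁵h_f/L)·ln[ε/(3.7D) + √(3.17ν²L/(gD³h_f))]
√(gD⁵h_f/L) = √(9.81·0.353⁵·10.3/2240) = 0.01572
ε/(3.7D) = 1.07×10^-6; √(3.17ν²L/(gD³h_f)) = 5.16×10^-5
Q = -0.965·0.01572·ln(5.263×10^-5) = 0.1495 m³/s
Check: V = 1.53 m/s, Re = 4.18×10^5, f = 0.01358, h_f = 10.2 m ≈ 10.3 m ✓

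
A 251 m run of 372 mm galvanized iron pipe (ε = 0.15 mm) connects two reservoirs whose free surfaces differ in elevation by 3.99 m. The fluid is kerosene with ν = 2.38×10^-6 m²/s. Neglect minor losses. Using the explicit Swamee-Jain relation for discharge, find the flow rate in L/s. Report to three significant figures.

Q ≈ 282 L/s

Swamee-Jain (Type II): Q = -0.965·√(gD⁵h_f/L)·ln[ε/(3.7D) + √(3.17ν²L/(gD³h_f))]
√(gD⁵h_f/L) = √(9.81·0.372⁵·3.99/251) = 0.03333
ε/(3.7D) = 1.09×10^-4; √(3.17ν²L/(gD³h_f)) = 4.73×10^-5
Q = -0.965·0.03333·ln(1.563×10^-4) = 0.2819 m³/s
Check: V = 2.59 m/s, Re = 4.05×10^5, f = 0.01736, h_f = 4.02 m ≈ 3.99 m ✓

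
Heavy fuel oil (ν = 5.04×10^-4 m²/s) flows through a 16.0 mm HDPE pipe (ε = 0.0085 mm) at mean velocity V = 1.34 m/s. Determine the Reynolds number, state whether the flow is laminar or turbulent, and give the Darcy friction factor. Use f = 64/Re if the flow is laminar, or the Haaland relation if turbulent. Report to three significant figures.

Re = VD/ν = 1.340·0.0160/5.04×10^-4 = 42.5
Re < 2300 → laminar → f = 64/Re = 1.504

Re ≈ 42.5; laminar; f = 64/Re ≈ 1.50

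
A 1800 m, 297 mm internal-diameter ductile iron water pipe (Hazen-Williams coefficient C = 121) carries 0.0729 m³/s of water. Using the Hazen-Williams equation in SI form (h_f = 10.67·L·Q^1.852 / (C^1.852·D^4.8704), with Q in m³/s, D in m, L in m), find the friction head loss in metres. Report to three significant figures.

h_f ≈ 7.72 m

h_f = 10.67·1800·0.0729^1.852 / (121^1.852·0.297^4.8704) = 7.723 m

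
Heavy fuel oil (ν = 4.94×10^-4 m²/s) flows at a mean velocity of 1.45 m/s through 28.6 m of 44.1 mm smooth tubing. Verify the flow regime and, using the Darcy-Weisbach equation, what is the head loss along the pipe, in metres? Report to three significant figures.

h_f ≈ 34.4 m

Re = VD/ν = 1.45·0.04410/4.94×10^-4 = 129 → laminar (Re < 2300)
f = 64/Re = 0.4944
h_f = f(L/D)V²/(2g) = 0.4944·(28.6/0.04410)·1.45²/(2·9.81) = 34.36 m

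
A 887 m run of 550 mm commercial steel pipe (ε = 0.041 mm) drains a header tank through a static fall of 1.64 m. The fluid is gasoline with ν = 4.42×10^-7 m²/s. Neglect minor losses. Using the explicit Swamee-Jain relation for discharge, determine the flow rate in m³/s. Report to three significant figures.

Q ≈ 0.300 m³/s

Swamee-Jain (Type II): Q = -0.965·√(gD⁵h_f/L)·ln[ε/(3.7D) + √(3.17ν²L/(gD³h_f))]
√(gD⁵h_f/L) = √(9.81·0.550⁵·1.64/887) = 0.03021
ε/(3.7D) = 2.01×10^-5; √(3.17ν²L/(gD³h_f)) = 1.43×10^-5
Q = -0.965·0.03021·ln(3.447×10^-5) = 0.2996 m³/s
Check: V = 1.26 m/s, Re = 1.57×10^6, f = 0.01262, h_f = 1.65 m ≈ 1.64 m ✓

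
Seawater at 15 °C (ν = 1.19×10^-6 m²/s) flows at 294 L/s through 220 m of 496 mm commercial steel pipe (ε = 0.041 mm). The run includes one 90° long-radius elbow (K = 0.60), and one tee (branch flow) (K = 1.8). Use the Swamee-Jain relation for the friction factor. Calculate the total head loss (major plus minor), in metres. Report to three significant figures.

H_L ≈ 1.01 m

V = 4Q/(πD²) = 1.522 m/s; V²/2g = 0.1180 m
Re = 6.34×10^5, ε/D = 8.27×10^-5 → f = 0.01387 (Swamee-Jain)
Major: h_f = f(L/D)·V²/2g = 0.01387·443.5·0.1180 = 0.7258 m
Minor: ΣK = 2.40; h_m = ΣK·V²/2g = 0.2832 m
Total H_L = 0.7258 + 0.2832 = 1.009 m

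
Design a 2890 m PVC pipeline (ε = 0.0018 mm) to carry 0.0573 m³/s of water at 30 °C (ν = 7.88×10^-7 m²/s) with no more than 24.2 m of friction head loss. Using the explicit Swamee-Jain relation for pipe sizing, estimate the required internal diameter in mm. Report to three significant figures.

Swamee-Jain (Type III): D = 0.66·[ε^1.25·(LQ²/(gh_f))^4.75 + ν·Q^9.4·(L/(gh_f))^5.2]^0.04
LQ²/(gh_f) = 0.03997; L/(gh_f) = 12.17
Term 1 = ε^1.25·(…)^4.75 = 1.50×10^-14; Term 2 = ν·Q^9.4·(…)^5.2 = 7.37×10^-13
D = 0.66·(1.50×10^-14 + 7.37×10^-13)^0.04 = 0.2161 m = 216 mm
Check: V = 1.56 m/s, Re = 4.28×10^5, f = 0.01358, h_f = 22.6 m ≈ 24.2 m ✓

D ≈ 216 mm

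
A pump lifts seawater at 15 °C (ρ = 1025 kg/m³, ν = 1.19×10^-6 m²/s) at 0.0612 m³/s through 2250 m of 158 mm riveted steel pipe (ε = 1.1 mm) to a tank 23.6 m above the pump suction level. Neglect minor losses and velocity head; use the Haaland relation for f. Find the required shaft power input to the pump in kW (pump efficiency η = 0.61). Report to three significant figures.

P_shaft ≈ 266 kW

V = 4Q/(πD²) = 3.121 m/s; Re = 4.14×10^5; ε/D = 0.00696; f = 0.03389
h_f = f(L/D)V²/2g = 239.7 m
Total head H = z + h_f = 23.6 + 239.7 = 263.3 m
P_hyd = ρgQH = 1025·9.81·0.0612·263.3 = 162.0 kW
P_shaft = P_hyd/η = 162.0/0.61 = 265.6 kW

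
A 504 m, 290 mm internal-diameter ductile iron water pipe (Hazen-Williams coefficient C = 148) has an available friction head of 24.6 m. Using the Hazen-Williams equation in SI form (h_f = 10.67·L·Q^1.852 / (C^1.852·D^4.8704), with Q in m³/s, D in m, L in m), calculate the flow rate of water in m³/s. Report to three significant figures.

Q ≈ 0.311 m³/s

Rearranging: Q = [h_f·C^1.852·D^4.8704 / (10.67·L)]^(1/1.852)
Q = [24.6·148^1.852·0.290^4.8704 / (10.67·504)]^0.540 = 0.3113 m³/s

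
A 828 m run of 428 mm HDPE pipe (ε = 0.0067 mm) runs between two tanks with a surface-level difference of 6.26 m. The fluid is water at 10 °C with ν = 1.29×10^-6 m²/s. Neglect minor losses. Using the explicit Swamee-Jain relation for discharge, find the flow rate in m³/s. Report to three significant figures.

Swamee-Jain (Type II): Q = -0.965·√(gD⁵h_f/L)·ln[ε/(3.7D) + √(3.17ν²L/(gD³h_f))]
√(gD⁵h_f/L) = √(9.81·0.428⁵·6.26/828) = 0.03264
ε/(3.7D) = 4.23×10^-6; √(3.17ν²L/(gD³h_f)) = 3.01×10^-5
Q = -0.965·0.03264·ln(3.435×10^-5) = 0.3237 m³/s
Check: V = 2.25 m/s, Re = 7.47×10^5, f = 0.01252, h_f = 6.25 m ≈ 6.26 m ✓

Q ≈ 0.324 m³/s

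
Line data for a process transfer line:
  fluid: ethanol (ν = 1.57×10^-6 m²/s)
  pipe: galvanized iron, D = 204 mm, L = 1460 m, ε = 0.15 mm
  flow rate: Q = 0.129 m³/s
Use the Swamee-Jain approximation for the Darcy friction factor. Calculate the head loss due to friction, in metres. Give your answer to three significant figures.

V = 4Q/(πD²) = 4·0.129/(π·0.204²) = 3.947 m/s
Re = VD/ν = 3.947·0.204/1.57×10^-6 = 5.13×10^5 → turbulent
ε/D = 0.15/204 = 7.35×10^-4
Swamee-Jain: f = 0.01909
h_f = f(L/D)V²/(2g) = 0.01909·(1460/0.204)·3.947²/(2·9.81) = 108.5 m

h_f ≈ 108 m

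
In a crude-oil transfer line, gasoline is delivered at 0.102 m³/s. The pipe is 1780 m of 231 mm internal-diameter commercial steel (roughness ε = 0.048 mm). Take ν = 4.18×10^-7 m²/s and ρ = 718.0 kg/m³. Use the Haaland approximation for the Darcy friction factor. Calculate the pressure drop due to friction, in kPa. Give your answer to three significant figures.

V = 4Q/(πD²) = 4·0.102/(π·0.231²) = 2.434 m/s
Re = VD/ν = 2.434·0.231/4.18×10^-7 = 1.34×10^6 → turbulent
ε/D = 0.048/231 = 2.08×10^-4
Haaland: f = 0.01449
h_f = f(L/D)V²/(2g) = 0.01449·(1780/0.231)·2.434²/(2·9.81) = 33.71 m
Δp = ρg·h_f = 718.0·9.81·33.71 = 237.5 kPa

Δp ≈ 237 kPa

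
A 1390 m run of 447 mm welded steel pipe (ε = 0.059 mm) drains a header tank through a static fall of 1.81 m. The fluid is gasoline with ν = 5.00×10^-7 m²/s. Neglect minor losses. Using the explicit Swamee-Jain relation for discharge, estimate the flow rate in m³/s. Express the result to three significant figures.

Swamee-Jain (Type II): Q = -0.965·√(gD⁵h_f/L)·ln[ε/(3.7D) + √(3.17ν²L/(gD³h_f))]
√(gD⁵h_f/L) = √(9.81·0.447⁵·1.81/1390) = 0.01510
ε/(3.7D) = 3.57×10^-5; √(3.17ν²L/(gD³h_f)) = 2.64×10^-5
Q = -0.965·0.01510·ln(6.203×10^-5) = 0.1412 m³/s
Check: V = 0.899 m/s, Re = 8.04×10^5, f = 0.01419, h_f = 1.82 m ≈ 1.81 m ✓

Q ≈ 0.141 m³/s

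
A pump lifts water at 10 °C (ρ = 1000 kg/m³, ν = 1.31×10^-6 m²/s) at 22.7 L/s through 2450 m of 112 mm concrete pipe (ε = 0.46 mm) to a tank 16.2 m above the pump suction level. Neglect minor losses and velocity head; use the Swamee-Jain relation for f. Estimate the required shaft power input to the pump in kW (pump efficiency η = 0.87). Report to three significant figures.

P_shaft ≈ 48.6 kW

V = 4Q/(πD²) = 2.304 m/s; Re = 1.97×10^5; ε/D = 0.00411; f = 0.02937
h_f = f(L/D)V²/2g = 173.8 m
Total head H = z + h_f = 16.2 + 173.8 = 190.0 m
P_hyd = ρgQH = 1000·9.81·0.0227·190.0 = 42.32 kW
P_shaft = P_hyd/η = 42.32/0.87 = 48.64 kW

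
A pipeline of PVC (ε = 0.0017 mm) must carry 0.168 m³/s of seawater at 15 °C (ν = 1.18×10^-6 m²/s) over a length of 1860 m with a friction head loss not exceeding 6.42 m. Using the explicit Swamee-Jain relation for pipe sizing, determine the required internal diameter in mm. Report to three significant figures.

Swamee-Jain (Type III): D = 0.66·[ε^1.25·(LQ²/(gh_f))^4.75 + ν·Q^9.4·(L/(gh_f))^5.2]^0.04
LQ²/(gh_f) = 0.8335; L/(gh_f) = 29.53
Term 1 = ε^1.25·(…)^4.75 = 2.59×10^-8; Term 2 = ν·Q^9.4·(…)^5.2 = 2.73×10^-6
D = 0.66·(2.59×10^-8 + 2.73×10^-6)^0.04 = 0.3955 m = 395 mm
Check: V = 1.37 m/s, Re = 4.58×10^5, f = 0.01336, h_f = 5.99 m ≈ 6.42 m ✓

D ≈ 395 mm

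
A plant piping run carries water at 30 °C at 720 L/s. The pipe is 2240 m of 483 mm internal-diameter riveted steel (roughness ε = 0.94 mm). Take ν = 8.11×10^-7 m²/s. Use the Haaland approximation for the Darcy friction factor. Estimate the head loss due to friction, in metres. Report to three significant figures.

h_f ≈ 85.3 m

V = 4Q/(πD²) = 4·0.720/(π·0.483²) = 3.930 m/s
Re = VD/ν = 3.930·0.483/8.11×10^-7 = 2.34×10^6 → turbulent
ε/D = 0.94/483 = 0.00195
Haaland: f = 0.02337
h_f = f(L/D)V²/(2g) = 0.02337·(2240/0.483)·3.930²/(2·9.81) = 85.30 m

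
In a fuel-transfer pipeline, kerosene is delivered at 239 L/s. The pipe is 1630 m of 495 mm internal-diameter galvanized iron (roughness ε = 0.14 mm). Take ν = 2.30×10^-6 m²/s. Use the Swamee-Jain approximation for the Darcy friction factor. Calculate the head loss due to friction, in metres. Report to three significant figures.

h_f ≈ 4.44 m

V = 4Q/(πD²) = 4·0.239/(π·0.495²) = 1.242 m/s
Re = VD/ν = 1.242·0.495/2.30×10^-6 = 2.67×10^5 → turbulent
ε/D = 0.14/495 = 2.83×10^-4
Swamee-Jain: f = 0.01713
h_f = f(L/D)V²/(2g) = 0.01713·(1630/0.495)·1.242²/(2·9.81) = 4.435 m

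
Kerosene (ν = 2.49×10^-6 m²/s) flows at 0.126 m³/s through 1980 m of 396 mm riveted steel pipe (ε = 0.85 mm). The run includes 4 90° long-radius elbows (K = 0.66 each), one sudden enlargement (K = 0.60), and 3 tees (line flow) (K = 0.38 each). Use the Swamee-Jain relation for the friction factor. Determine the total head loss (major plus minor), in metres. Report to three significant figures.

V = 4Q/(πD²) = 1.023 m/s; V²/2g = 0.05334 m
Re = 1.63×10^5, ε/D = 0.00215 → f = 0.02509 (Swamee-Jain)
Major: h_f = f(L/D)·V²/2g = 0.02509·5000·0.05334 = 6.692 m
Minor: ΣK = 4.38; h_m = ΣK·V²/2g = 0.2336 m
Total H_L = 6.692 + 0.2336 = 6.926 m

H_L ≈ 6.93 m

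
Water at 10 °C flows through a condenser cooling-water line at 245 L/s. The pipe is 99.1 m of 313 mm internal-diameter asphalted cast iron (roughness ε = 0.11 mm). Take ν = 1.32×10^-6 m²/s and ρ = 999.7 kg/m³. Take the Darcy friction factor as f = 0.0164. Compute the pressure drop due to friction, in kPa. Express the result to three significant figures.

Δp ≈ 26.3 kPa

V = 4Q/(πD²) = 4·0.245/(π·0.313²) = 3.184 m/s
h_f = f(L/D)V²/(2g) = 0.01640·(99.1/0.313)·3.184²/(2·9.81) = 2.683 m
Δp = ρg·h_f = 999.7·9.81·2.683 = 26.31 kPa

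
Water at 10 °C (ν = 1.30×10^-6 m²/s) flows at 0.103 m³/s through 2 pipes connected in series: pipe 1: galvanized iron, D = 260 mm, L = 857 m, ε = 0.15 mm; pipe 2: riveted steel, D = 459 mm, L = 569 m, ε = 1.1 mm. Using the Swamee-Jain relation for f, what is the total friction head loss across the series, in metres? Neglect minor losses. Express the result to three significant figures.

Pipe 1: V = 1.940 m/s, Re = 3.88×10^5, ε/D = 5.77×10^-4, f = 0.01847, h_1 = f(L/D)V²/2g = 11.68 m
Pipe 2: V = 0.6225 m/s, Re = 2.20×10^5, ε/D = 0.00240, f = 0.02548, h_2 = f(L/D)V²/2g = 0.6237 m
Series → Q common, losses add: H = Σh = 12.30 m

H ≈ 12.3 m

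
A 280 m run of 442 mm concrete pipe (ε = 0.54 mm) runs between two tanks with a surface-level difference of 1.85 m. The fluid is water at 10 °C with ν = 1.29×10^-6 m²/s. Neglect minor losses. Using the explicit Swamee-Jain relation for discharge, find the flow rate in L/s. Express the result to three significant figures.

Swamee-Jain (Type II): Q = -0.965·√(gD⁵h_f/L)·ln[ε/(3.7D) + √(3.17ν²L/(gD³h_f))]
√(gD⁵h_f/L) = √(9.81·0.442⁵·1.85/280) = 0.03307
ε/(3.7D) = 3.30×10^-4; √(3.17ν²L/(gD³h_f)) = 3.07×10^-5
Q = -0.965·0.03307·ln(3.609×10^-4) = 0.2529 m³/s
Check: V = 1.65 m/s, Re = 5.65×10^5, f = 0.02120, h_f = 1.86 m ≈ 1.85 m ✓

Q ≈ 253 L/s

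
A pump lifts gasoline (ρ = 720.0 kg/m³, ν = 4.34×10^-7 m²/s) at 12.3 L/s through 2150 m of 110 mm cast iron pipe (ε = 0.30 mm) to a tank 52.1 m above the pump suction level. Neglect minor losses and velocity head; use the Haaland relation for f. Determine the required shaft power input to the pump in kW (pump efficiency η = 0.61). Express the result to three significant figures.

V = 4Q/(πD²) = 1.294 m/s; Re = 3.28×10^5; ε/D = 0.00273; f = 0.02592
h_f = f(L/D)V²/2g = 43.26 m
Total head H = z + h_f = 52.1 + 43.26 = 95.36 m
P_hyd = ρgQH = 720.0·9.81·0.0123·95.36 = 8.285 kW
P_shaft = P_hyd/η = 8.285/0.61 = 13.58 kW

P_shaft ≈ 13.6 kW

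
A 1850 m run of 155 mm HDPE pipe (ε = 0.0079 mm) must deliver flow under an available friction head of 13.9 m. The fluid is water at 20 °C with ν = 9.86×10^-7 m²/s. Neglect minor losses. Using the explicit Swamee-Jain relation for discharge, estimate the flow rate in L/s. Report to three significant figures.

Swamee-Jain (Type II): Q = -0.965·√(gD⁵h_f/L)·ln[ε/(3.7D) + √(3.17ν²L/(gD³h_f))]
√(gD⁵h_f/L) = √(9.81·0.155⁵·13.9/1850) = 0.002568
ε/(3.7D) = 1.38×10^-5; √(3.17ν²L/(gD³h_f)) = 1.06×10^-4
Q = -0.965·0.002568·ln(1.197×10^-4) = 0.02238 m³/s
Check: V = 1.19 m/s, Re = 1.86×10^5, f = 0.01618, h_f = 13.8 m ≈ 13.9 m ✓

Q ≈ 22.4 L/s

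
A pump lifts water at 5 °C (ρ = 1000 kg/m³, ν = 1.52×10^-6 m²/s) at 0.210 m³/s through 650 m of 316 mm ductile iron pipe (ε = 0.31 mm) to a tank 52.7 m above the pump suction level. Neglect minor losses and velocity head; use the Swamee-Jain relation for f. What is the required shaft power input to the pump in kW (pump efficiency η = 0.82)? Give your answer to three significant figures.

V = 4Q/(πD²) = 2.678 m/s; Re = 5.57×10^5; ε/D = 9.81×10^-4; f = 0.02021
h_f = f(L/D)V²/2g = 15.19 m
Total head H = z + h_f = 52.7 + 15.19 = 67.89 m
P_hyd = ρgQH = 1000·9.81·0.210·67.89 = 139.9 kW
P_shaft = P_hyd/η = 139.9/0.82 = 170.6 kW

P_shaft ≈ 171 kW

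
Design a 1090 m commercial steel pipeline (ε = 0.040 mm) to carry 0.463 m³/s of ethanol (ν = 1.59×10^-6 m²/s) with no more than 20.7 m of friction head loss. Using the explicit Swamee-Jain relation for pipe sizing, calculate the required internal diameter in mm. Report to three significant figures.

D ≈ 421 mm

Swamee-Jain (Type III): D = 0.66·[ε^1.25·(LQ²/(gh_f))^4.75 + ν·Q^9.4·(L/(gh_f))^5.2]^0.04
LQ²/(gh_f) = 1.151; L/(gh_f) = 5.368
Term 1 = ε^1.25·(…)^4.75 = 6.20×10^-6; Term 2 = ν·Q^9.4·(…)^5.2 = 7.12×10^-6
D = 0.66·(6.20×10^-6 + 7.12×10^-6)^0.04 = 0.4212 m = 421 mm
Check: V = 3.32 m/s, Re = 8.80×10^5, f = 0.01358, h_f = 19.8 m ≈ 20.7 m ✓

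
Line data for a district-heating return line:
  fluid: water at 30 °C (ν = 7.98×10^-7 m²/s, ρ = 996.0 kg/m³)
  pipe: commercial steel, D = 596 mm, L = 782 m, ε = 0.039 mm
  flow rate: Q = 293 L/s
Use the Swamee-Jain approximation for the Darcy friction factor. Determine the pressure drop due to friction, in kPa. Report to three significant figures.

Δp ≈ 9.58 kPa

V = 4Q/(πD²) = 4·0.293/(π·0.596²) = 1.050 m/s
Re = VD/ν = 1.050·0.596/7.98×10^-7 = 7.84×10^5 → turbulent
ε/D = 0.039/596 = 6.54×10^-5
Swamee-Jain: f = 0.01330
h_f = f(L/D)V²/(2g) = 0.01330·(782/0.596)·1.050²/(2·9.81) = 0.9808 m
Δp = ρg·h_f = 996.0·9.81·0.9808 = 9.583 kPa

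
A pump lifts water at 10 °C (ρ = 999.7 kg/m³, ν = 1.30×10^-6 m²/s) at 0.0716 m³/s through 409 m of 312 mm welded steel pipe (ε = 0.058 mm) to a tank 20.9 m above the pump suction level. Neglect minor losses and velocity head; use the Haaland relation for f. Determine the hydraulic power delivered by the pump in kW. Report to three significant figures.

P_hyd ≈ 15.4 kW

V = 4Q/(πD²) = 0.9365 m/s; Re = 2.25×10^5; ε/D = 1.86×10^-4; f = 0.01652
h_f = f(L/D)V²/2g = 0.9681 m
Total head H = z + h_f = 20.9 + 0.9681 = 21.87 m
P_hyd = ρgQH = 999.7·9.81·0.0716·21.87 = 15.36 kW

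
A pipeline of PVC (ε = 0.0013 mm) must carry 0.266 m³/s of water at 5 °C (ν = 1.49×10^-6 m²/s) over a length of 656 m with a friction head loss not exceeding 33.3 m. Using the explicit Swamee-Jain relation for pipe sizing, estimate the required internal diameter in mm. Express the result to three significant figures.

D ≈ 271 mm

Swamee-Jain (Type III): D = 0.66·[ε^1.25·(LQ²/(gh_f))^4.75 + ν·Q^9.4·(L/(gh_f))^5.2]^0.04
LQ²/(gh_f) = 0.1421; L/(gh_f) = 2.008
Term 1 = ε^1.25·(…)^4.75 = 4.14×10^-12; Term 2 = ν·Q^9.4·(…)^5.2 = 2.20×10^-10
D = 0.66·(4.14×10^-12 + 2.20×10^-10)^0.04 = 0.2714 m = 271 mm
Check: V = 4.60 m/s, Re = 8.38×10^5, f = 0.01207, h_f = 31.5 m ≈ 33.3 m ✓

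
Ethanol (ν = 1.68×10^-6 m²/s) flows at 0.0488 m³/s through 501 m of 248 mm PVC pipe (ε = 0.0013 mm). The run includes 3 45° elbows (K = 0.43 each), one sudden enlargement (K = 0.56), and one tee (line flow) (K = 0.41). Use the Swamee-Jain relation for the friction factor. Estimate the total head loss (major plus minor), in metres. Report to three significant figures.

V = 4Q/(πD²) = 1.010 m/s; V²/2g = 0.05202 m
Re = 1.49×10^5, ε/D = 5.24×10^-6 → f = 0.01650 (Swamee-Jain)
Major: h_f = f(L/D)·V²/2g = 0.01650·2020·0.05202 = 1.734 m
Minor: ΣK = 2.26; h_m = ΣK·V²/2g = 0.1176 m
Total H_L = 1.734 + 0.1176 = 1.851 m

H_L ≈ 1.85 m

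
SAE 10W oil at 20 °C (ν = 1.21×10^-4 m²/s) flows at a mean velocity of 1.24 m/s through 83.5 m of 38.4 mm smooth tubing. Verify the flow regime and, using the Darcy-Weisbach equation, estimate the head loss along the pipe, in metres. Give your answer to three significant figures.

Re = VD/ν = 1.24·0.03840/1.21×10^-4 = 394 → laminar (Re < 2300)
f = 64/Re = 0.1626
h_f = f(L/D)V²/(2g) = 0.1626·(83.5/0.03840)·1.24²/(2·9.81) = 27.71 m

h_f ≈ 27.7 m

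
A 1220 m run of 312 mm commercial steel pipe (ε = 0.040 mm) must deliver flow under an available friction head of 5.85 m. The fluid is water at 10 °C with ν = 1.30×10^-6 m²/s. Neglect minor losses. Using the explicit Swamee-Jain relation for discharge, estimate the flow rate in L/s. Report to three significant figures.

Swamee-Jain (Type II): Q = -0.965·√(gD⁵h_f/L)·ln[ε/(3.7D) + √(3.17ν²L/(gD³h_f))]
√(gD⁵h_f/L) = √(9.81·0.312⁵·5.85/1220) = 0.01179
ε/(3.7D) = 3.47×10^-5; √(3.17ν²L/(gD³h_f)) = 6.12×10^-5
Q = -0.965·0.01179·ln(9.589×10^-5) = 0.1053 m³/s
Check: V = 1.38 m/s, Re = 3.31×10^5, f = 0.01551, h_f = 5.86 m ≈ 5.85 m ✓

Q ≈ 105 L/s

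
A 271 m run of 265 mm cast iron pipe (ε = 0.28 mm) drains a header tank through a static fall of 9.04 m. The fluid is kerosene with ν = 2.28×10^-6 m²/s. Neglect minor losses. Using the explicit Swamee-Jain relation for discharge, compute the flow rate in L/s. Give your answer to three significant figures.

Q ≈ 160 L/s

Swamee-Jain (Type II): Q = -0.965·√(gD⁵h_f/L)·ln[ε/(3.7D) + √(3.17ν²L/(gD³h_f))]
√(gD⁵h_f/L) = √(9.81·0.265⁵·9.04/271) = 0.02068
ε/(3.7D) = 2.86×10^-4; √(3.17ν²L/(gD³h_f)) = 5.20×10^-5
Q = -0.965·0.02068·ln(3.376×10^-4) = 0.1595 m³/s
Check: V = 2.89 m/s, Re = 3.36×10^5, f = 0.02088, h_f = 9.10 m ≈ 9.04 m ✓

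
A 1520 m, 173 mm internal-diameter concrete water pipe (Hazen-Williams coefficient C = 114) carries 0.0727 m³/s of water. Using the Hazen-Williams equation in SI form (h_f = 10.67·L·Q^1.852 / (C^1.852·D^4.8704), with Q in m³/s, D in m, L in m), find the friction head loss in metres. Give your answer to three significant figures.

h_f = 10.67·1520·0.0727^1.852 / (114^1.852·0.173^4.8704) = 100.7 m

h_f ≈ 101 m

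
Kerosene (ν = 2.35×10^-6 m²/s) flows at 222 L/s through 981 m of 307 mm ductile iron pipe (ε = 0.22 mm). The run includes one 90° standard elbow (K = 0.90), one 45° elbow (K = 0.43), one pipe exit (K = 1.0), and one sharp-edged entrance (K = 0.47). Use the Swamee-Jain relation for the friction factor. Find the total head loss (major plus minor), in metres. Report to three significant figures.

V = 4Q/(πD²) = 2.999 m/s; V²/2g = 0.4584 m
Re = 3.92×10^5, ε/D = 7.17×10^-4 → f = 0.01921 (Swamee-Jain)
Major: h_f = f(L/D)·V²/2g = 0.01921·3195·0.4584 = 28.14 m
Minor: ΣK = 2.80; h_m = ΣK·V²/2g = 1.284 m
Total H_L = 28.14 + 1.284 = 29.42 m

H_L ≈ 29.4 m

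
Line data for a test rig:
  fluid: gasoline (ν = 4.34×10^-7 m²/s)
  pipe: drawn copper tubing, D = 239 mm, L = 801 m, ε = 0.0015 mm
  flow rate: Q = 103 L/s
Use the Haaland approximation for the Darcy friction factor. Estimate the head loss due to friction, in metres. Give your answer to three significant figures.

V = 4Q/(πD²) = 4·0.103/(π·0.239²) = 2.296 m/s
Re = VD/ν = 2.296·0.239/4.34×10^-7 = 1.26×10^6 → turbulent
ε/D = 0.0015/239 = 6.28×10^-6
Haaland: f = 0.01127
h_f = f(L/D)V²/(2g) = 0.01127·(801/0.239)·2.296²/(2·9.81) = 10.15 m

h_f ≈ 10.1 m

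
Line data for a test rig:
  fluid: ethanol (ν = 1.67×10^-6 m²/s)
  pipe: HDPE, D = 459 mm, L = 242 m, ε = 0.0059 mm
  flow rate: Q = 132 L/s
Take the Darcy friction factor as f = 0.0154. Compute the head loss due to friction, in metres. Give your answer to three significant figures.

h_f ≈ 0.263 m

V = 4Q/(πD²) = 4·0.132/(π·0.459²) = 0.7977 m/s
h_f = f(L/D)V²/(2g) = 0.01540·(242/0.459)·0.7977²/(2·9.81) = 0.2634 m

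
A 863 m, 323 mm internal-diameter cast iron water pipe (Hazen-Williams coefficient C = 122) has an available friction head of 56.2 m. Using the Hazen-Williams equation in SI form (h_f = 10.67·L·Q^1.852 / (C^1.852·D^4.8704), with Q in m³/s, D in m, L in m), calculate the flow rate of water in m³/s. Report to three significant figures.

Rearranging: Q = [h_f·C^1.852·D^4.8704 / (10.67·L)]^(1/1.852)
Q = [56.2·122^1.852·0.323^4.8704 / (10.67·863)]^0.540 = 0.3981 m³/s

Q ≈ 0.398 m³/s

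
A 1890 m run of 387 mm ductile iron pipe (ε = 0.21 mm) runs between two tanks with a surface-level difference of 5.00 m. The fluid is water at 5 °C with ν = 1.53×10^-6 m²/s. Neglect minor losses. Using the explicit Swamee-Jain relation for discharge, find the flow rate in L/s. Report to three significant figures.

Swamee-Jain (Type II): Q = -0.965·√(gD⁵h_f/L)·ln[ε/(3.7D) + √(3.17ν²L/(gD³h_f))]
√(gD⁵h_f/L) = √(9.81·0.387⁵·5.00/1890) = 0.01501
ε/(3.7D) = 1.47×10^-4; √(3.17ν²L/(gD³h_f)) = 7.02×10^-5
Q = -0.965·0.01501·ln(2.169×10^-4) = 0.1222 m³/s
Check: V = 1.04 m/s, Re = 2.63×10^5, f = 0.01874, h_f = 5.03 m ≈ 5.00 m ✓

Q ≈ 122 L/s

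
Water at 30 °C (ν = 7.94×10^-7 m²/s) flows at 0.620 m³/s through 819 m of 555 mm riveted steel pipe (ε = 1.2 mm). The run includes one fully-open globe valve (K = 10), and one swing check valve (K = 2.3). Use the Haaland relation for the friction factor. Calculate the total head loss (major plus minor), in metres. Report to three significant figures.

V = 4Q/(πD²) = 2.563 m/s; V²/2g = 0.3348 m
Re = 1.79×10^6, ε/D = 0.00216 → f = 0.02405 (Haaland)
Major: h_f = f(L/D)·V²/2g = 0.02405·1476·0.3348 = 11.88 m
Minor: ΣK = 12.3; h_m = ΣK·V²/2g = 4.118 m
Total H_L = 11.88 + 4.118 = 16.00 m

H_L ≈ 16.0 m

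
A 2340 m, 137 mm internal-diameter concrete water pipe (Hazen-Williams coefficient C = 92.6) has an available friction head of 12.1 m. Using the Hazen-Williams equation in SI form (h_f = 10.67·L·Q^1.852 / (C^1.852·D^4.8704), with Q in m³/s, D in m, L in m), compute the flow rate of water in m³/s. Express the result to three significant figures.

Q ≈ 0.00807 m³/s

Rearranging: Q = [h_f·C^1.852·D^4.8704 / (10.67·L)]^(1/1.852)
Q = [12.1·92.6^1.852·0.137^4.8704 / (10.67·2340)]^0.540 = 0.008065 m³/s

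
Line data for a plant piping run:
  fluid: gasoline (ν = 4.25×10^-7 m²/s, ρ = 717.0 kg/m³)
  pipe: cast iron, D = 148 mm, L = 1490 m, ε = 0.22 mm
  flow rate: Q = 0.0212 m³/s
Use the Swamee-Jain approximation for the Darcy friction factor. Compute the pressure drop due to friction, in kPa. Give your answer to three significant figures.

V = 4Q/(πD²) = 4·0.0212/(π·0.148²) = 1.232 m/s
Re = VD/ν = 1.232·0.148/4.25×10^-7 = 4.29×10^5 → turbulent
ε/D = 0.22/148 = 0.00149
Swamee-Jain: f = 0.02233
h_f = f(L/D)V²/(2g) = 0.02233·(1490/0.148)·1.232²/(2·9.81) = 17.40 m
Δp = ρg·h_f = 717.0·9.81·17.40 = 122.4 kPa

Δp ≈ 122 kPa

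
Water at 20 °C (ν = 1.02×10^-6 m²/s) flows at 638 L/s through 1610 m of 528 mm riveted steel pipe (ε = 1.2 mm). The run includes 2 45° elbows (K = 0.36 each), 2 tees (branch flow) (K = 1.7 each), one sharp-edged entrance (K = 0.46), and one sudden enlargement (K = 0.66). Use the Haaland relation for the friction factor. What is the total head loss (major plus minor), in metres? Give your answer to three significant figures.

V = 4Q/(πD²) = 2.914 m/s; V²/2g = 0.4327 m
Re = 1.51×10^6, ε/D = 0.00227 → f = 0.02438 (Haaland)
Major: h_f = f(L/D)·V²/2g = 0.02438·3049·0.4327 = 32.18 m
Minor: ΣK = 5.24; h_m = ΣK·V²/2g = 2.268 m
Total H_L = 32.18 + 2.268 = 34.44 m

H_L ≈ 34.4 m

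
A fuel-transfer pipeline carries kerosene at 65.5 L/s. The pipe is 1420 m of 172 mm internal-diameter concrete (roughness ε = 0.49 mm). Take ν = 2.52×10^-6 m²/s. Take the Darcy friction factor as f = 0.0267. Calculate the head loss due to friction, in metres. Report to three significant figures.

V = 4Q/(πD²) = 4·0.0655/(π·0.172²) = 2.819 m/s
h_f = f(L/D)V²/(2g) = 0.02670·(1420/0.172)·2.819²/(2·9.81) = 89.28 m

h_f ≈ 89.3 m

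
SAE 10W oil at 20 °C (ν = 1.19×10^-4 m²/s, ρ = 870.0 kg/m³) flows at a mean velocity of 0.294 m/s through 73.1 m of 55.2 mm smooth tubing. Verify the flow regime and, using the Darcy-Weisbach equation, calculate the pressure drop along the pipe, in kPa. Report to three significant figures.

Δp ≈ 23.4 kPa

Re = VD/ν = 0.294·0.05520/1.19×10^-4 = 136 → laminar (Re < 2300)
f = 64/Re = 0.4693
h_f = f(L/D)V²/(2g) = 0.4693·(73.1/0.05520)·0.294²/(2·9.81) = 2.738 m
Δp = ρg·h_f = 870.0·9.81·2.738 = 23.37 kPa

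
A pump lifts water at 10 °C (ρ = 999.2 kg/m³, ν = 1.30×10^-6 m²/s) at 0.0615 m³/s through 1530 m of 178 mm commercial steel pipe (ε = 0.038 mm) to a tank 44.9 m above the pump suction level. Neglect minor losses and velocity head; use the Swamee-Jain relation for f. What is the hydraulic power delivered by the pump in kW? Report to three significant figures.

P_hyd ≈ 53.2 kW

V = 4Q/(πD²) = 2.471 m/s; Re = 3.38×10^5; ε/D = 2.13×10^-4; f = 0.01621
h_f = f(L/D)V²/2g = 43.38 m
Total head H = z + h_f = 44.9 + 43.38 = 88.28 m
P_hyd = ρgQH = 999.2·9.81·0.0615·88.28 = 53.22 kW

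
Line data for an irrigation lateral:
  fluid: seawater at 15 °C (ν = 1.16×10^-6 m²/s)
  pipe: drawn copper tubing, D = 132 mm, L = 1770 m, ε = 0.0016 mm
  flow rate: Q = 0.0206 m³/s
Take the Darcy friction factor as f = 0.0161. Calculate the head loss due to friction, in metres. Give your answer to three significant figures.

h_f ≈ 24.9 m

V = 4Q/(πD²) = 4·0.0206/(π·0.132²) = 1.505 m/s
h_f = f(L/D)V²/(2g) = 0.01610·(1770/0.132)·1.505²/(2·9.81) = 24.93 m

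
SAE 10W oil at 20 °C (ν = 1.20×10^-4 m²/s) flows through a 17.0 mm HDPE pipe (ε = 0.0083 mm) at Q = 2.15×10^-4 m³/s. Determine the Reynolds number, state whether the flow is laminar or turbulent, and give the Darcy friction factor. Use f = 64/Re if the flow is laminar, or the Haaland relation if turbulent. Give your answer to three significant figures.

V = 4Q/(πD²) = 0.9472 m/s
Re = VD/ν = 0.9472·0.0170/1.20×10^-4 = 134
Re < 2300 → laminar → f = 64/Re = 0.4769

Re ≈ 134; laminar; f = 64/Re ≈ 0.477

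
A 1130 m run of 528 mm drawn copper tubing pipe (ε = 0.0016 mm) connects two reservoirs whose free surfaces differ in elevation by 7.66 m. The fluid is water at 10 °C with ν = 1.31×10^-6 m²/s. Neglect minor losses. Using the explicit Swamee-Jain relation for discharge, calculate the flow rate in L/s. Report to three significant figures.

Q ≈ 535 L/s

Swamee-Jain (Type II): Q = -0.965·√(gD⁵h_f/L)·ln[ε/(3.7D) + √(3.17ν²L/(gD³h_f))]
√(gD⁵h_f/L) = √(9.81·0.528⁵·7.66/1130) = 0.05224
ε/(3.7D) = 8.19×10^-7; √(3.17ν²L/(gD³h_f)) = 2.36×10^-5
Q = -0.965·0.05224·ln(2.439×10^-5) = 0.5354 m³/s
Check: V = 2.45 m/s, Re = 9.86×10^5, f = 0.01171, h_f = 7.64 m ≈ 7.66 m ✓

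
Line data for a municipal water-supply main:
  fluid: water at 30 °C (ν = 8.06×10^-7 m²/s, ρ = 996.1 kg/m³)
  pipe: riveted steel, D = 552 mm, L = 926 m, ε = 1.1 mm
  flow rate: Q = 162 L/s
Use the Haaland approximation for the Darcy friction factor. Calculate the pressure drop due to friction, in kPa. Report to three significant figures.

V = 4Q/(πD²) = 4·0.162/(π·0.552²) = 0.6769 m/s
Re = VD/ν = 0.6769·0.552/8.06×10^-7 = 4.64×10^5 → turbulent
ε/D = 1.1/552 = 0.00199
Haaland: f = 0.02379
h_f = f(L/D)V²/(2g) = 0.02379·(926/0.552)·0.6769²/(2·9.81) = 0.9322 m
Δp = ρg·h_f = 996.1·9.81·0.9322 = 9.109 kPa

Δp ≈ 9.11 kPa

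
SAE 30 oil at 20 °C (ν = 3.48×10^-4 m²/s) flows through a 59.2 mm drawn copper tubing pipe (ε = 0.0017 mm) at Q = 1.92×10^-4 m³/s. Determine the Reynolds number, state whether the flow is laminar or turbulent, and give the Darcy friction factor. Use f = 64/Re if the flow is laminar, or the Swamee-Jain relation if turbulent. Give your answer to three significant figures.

Re ≈ 11.9; laminar; f = 64/Re ≈ 5.39

V = 4Q/(πD²) = 0.06975 m/s
Re = VD/ν = 0.06975·0.0592/3.48×10^-4 = 11.9
Re < 2300 → laminar → f = 64/Re = 5.393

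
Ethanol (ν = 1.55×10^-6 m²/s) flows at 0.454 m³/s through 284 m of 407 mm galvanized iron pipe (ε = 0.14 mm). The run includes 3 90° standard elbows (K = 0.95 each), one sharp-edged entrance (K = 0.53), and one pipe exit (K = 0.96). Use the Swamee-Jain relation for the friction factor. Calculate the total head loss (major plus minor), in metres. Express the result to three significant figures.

V = 4Q/(πD²) = 3.490 m/s; V²/2g = 0.6207 m
Re = 9.16×10^5, ε/D = 3.44×10^-4 → f = 0.01619 (Swamee-Jain)
Major: h_f = f(L/D)·V²/2g = 0.01619·697.8·0.6207 = 7.013 m
Minor: ΣK = 4.34; h_m = ΣK·V²/2g = 2.694 m
Total H_L = 7.013 + 2.694 = 9.707 m

H_L ≈ 9.71 m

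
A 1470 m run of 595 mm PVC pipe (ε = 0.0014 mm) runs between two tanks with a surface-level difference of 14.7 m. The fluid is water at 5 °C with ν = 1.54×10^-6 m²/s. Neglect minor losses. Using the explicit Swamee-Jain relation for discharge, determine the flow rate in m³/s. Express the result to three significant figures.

Q ≈ 0.894 m³/s

Swamee-Jain (Type II): Q = -0.965·√(gD⁵h_f/L)·ln[ε/(3.7D) + √(3.17ν²L/(gD³h_f))]
√(gD⁵h_f/L) = √(9.81·0.595⁵·14.7/1470) = 0.08553
ε/(3.7D) = 6.36×10^-7; √(3.17ν²L/(gD³h_f)) = 1.91×10^-5
Q = -0.965·0.08553·ln(1.971×10^-5) = 0.8942 m³/s
Check: V = 3.22 m/s, Re = 1.24×10^6, f = 0.01126, h_f = 14.7 m ≈ 14.7 m ✓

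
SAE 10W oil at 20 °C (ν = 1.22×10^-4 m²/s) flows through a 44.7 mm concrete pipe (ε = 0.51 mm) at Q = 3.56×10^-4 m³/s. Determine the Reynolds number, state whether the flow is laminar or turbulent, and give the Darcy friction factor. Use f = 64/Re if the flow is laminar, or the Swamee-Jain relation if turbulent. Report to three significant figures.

V = 4Q/(πD²) = 0.2269 m/s
Re = VD/ν = 0.2269·0.0447/1.22×10^-4 = 83.1
Re < 2300 → laminar → f = 64/Re = 0.7700

Re ≈ 83.1; laminar; f = 64/Re ≈ 0.770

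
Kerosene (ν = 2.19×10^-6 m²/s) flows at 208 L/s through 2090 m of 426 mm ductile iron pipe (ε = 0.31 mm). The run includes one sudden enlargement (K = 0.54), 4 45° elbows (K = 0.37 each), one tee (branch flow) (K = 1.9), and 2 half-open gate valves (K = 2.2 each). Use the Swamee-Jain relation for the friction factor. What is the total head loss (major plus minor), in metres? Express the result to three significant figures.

V = 4Q/(πD²) = 1.459 m/s; V²/2g = 0.1085 m
Re = 2.84×10^5, ε/D = 7.28×10^-4 → f = 0.01959 (Swamee-Jain)
Major: h_f = f(L/D)·V²/2g = 0.01959·4906·0.1085 = 10.43 m
Minor: ΣK = 8.32; h_m = ΣK·V²/2g = 0.9031 m
Total H_L = 10.43 + 0.9031 = 11.33 m

H_L ≈ 11.3 m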